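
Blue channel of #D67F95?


Color: #D67F95
R = D6 = 214
G = 7F = 127
B = 95 = 149
Blue = 149


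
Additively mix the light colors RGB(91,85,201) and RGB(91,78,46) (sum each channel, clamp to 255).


Additive: each channel = min(255, C₁+C₂)
R: 91+91 = 182 → 182
G: 85+78 = 163 → 163
B: 201+46 = 247 → 247
= RGB(182, 163, 247)


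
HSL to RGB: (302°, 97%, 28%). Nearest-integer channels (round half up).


H=302°, S=0.97, L=0.28
C = (1-|2L-1|)×S = (1-|-0.44|)×0.97 = 0.5432
H' = H/60 = 302/60 ≈ 5.0333; X = C×(1-|H' mod 2 - 1|) ≈ 0.5251
m = L - C/2 = 0.28 - 0.2716 = 0.0084
Sector ⌊H'⌋ = 5 → (R',G',B') = (0.5432, 0.0, ≈0.5251)
RGB = ((R'+m)×255, (G'+m)×255, (B'+m)×255) = (140.658, 2.142, 136.0408)
Round half up → RGB(141, 2, 136)


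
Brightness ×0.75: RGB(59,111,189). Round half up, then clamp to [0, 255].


Multiply each channel by 0.75, round half up, clamp to [0, 255]
R: 59×0.75 = 44.25 → round → 44
G: 111×0.75 = 83.25 → round → 83
B: 189×0.75 = 141.75 → round → 142
= RGB(44, 83, 142)


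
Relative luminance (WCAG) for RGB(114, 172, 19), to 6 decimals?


Linearize each channel (sRGB transfer function): c = v/255; c_lin = c/12.92 if c ≤ 0.04045, else ((c+0.055)/1.055)^2.4
  R: 114/255 ≈ 0.447059 > 0.04045 → ((0.447059+0.055)/1.055)^2.4 ≈ 0.168269
  G: 172/255 ≈ 0.674510 > 0.04045 → ((0.674510+0.055)/1.055)^2.4 ≈ 0.412543
  B: 19/255 ≈ 0.074510 > 0.04045 → ((0.074510+0.055)/1.055)^2.4 ≈ 0.006512
R_lin = 0.168269, G_lin = 0.412543, B_lin = 0.006512
L = 0.2126×R + 0.7152×G + 0.0722×B
L = 0.2126×0.168269 + 0.7152×0.412543 + 0.0722×0.006512
L ≈ 0.331295


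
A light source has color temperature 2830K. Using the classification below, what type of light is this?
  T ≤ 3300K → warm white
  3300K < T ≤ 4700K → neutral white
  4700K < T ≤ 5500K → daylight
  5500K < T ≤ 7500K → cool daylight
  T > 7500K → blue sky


Temperature: 2830K
2830K ≤ 3300K → warm white
Classification: warm white


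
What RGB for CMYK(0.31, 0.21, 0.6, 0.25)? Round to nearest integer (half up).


R = 255 × (1-C) × (1-K) = 255 × 0.69 × 0.75 = 131.9625 → 132
G = 255 × (1-M) × (1-K) = 255 × 0.79 × 0.75 = 151.0875 → 151
B = 255 × (1-Y) × (1-K) = 255 × 0.40 × 0.75 = 76.5 → 77
= RGB(132, 151, 77)


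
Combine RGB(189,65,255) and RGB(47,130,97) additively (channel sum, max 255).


Additive: each channel = min(255, C₁+C₂)
R: 189+47 = 236 → 236
G: 65+130 = 195 → 195
B: 255+97 = 352 → 255
= RGB(236, 195, 255)


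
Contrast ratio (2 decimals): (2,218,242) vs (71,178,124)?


Linearize each sRGB channel c=v/255: c/12.92 if c ≤ 0.04045 else ((c+0.055)/1.055)^2.4
L = 0.2126×R_lin + 0.7152×G_lin + 0.0722×B_lin
Color 1 (2,218,242):
  R=2: 2/255≈0.0078 ≤ 0.04045 → 0.0078/12.92 ≈ 0.00061
  G=218: 218/255≈0.8549 > 0.04045 → ((0.8549+0.055)/1.055)^2.4 ≈ 0.70110
  B=242: 242/255≈0.9490 > 0.04045 → ((0.9490+0.055)/1.055)^2.4 ≈ 0.88792
  L1 = 0.2126×0.00061 + 0.7152×0.70110 + 0.0722×0.88792 ≈ 0.56567
Color 2 (71,178,124):
  R=71: 71/255≈0.2784 > 0.04045 → ((0.2784+0.055)/1.055)^2.4 ≈ 0.06301
  G=178: 178/255≈0.6980 > 0.04045 → ((0.6980+0.055)/1.055)^2.4 ≈ 0.44520
  B=124: 124/255≈0.4863 > 0.04045 → ((0.4863+0.055)/1.055)^2.4 ≈ 0.20156
  L2 = 0.2126×0.06301 + 0.7152×0.44520 + 0.0722×0.20156 ≈ 0.34636
Lighter = 0.56567, Darker = 0.34636
Ratio = (L_lighter + 0.05) / (L_darker + 0.05)
Ratio = (0.56567 + 0.05) / (0.34636 + 0.05) = 0.61567 / 0.39636 ≈ 1.5533
Ratio ≈ 1.55:1


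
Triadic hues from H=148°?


Triadic: equally spaced at 120° intervals
H1 = 148°
H2 = (148 + 120) mod 360 = 268°
H3 = (148 + 240) mod 360 = 28°
Triadic = 148°, 268°, 28°


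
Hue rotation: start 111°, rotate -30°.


New hue = (H + rotation) mod 360
New hue = (111 -30) mod 360
= 81 mod 360
= 81°


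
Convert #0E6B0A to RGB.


0E → 14 (R)
6B → 107 (G)
0A → 10 (B)
= RGB(14, 107, 10)


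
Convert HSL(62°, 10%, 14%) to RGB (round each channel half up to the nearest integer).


H=62°, S=0.10, L=0.14
C = (1-|2L-1|)×S = (1-|-0.72|)×0.10 = 0.028
H' = H/60 = 62/60 ≈ 1.0333; X = C×(1-|H' mod 2 - 1|) ≈ 0.0271
m = L - C/2 = 0.14 - 0.014 = 0.126
Sector ⌊H'⌋ = 1 → (R',G',B') = (≈0.0271, 0.028, 0.0)
RGB = ((R'+m)×255, (G'+m)×255, (B'+m)×255) = (39.032, 39.27, 32.13)
Round half up → RGB(39, 39, 32)


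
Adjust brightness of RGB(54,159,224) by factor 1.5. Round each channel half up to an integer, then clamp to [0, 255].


Multiply each channel by 1.5, round half up, clamp to [0, 255]
R: 54×1.5 = 81
G: 159×1.5 = 238.5 → round → 239
B: 224×1.5 = 336 → clamp → 255
= RGB(81, 239, 255)


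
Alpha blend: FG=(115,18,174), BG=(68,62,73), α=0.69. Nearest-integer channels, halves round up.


C = α×F + (1-α)×B, with 1-α = 0.31
R: 0.69×115 + 0.31×68 = 79.35 + 21.08 = 100.43 → 100
G: 0.69×18 + 0.31×62 = 12.42 + 19.22 = 31.64 → 32
B: 0.69×174 + 0.31×73 = 120.06 + 22.63 = 142.69 → 143
= RGB(100, 32, 143)


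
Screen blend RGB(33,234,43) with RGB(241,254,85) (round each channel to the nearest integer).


Screen: C = 255 - (255-A)×(255-B)/255, rounded to nearest integer
R: 255 - (255-33)×(255-241)/255 = 255 - 3108/255 ≈ 255 - 12.188 = 242.812 → 243
G: 255 - (255-234)×(255-254)/255 = 255 - 21/255 ≈ 255 - 0.082 = 254.918 → 255
B: 255 - (255-43)×(255-85)/255 = 255 - 36040/255 ≈ 255 - 141.333 = 113.667 → 114
= RGB(243, 255, 114)


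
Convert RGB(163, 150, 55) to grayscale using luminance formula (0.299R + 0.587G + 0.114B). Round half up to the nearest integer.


Gray = 0.299×R + 0.587×G + 0.114×B
Gray = 0.299×163 + 0.587×150 + 0.114×55
Gray = 48.737 + 88.050 + 6.270
Gray = 143.057 → round half up → 143
Gray = 143


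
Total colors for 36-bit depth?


Colors = 2^bits = 2^36
= 68,719,476,736 colors


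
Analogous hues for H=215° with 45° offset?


Base hue: 215°
Left analog: (215 - 45) mod 360 = 170°
Right analog: (215 + 45) mod 360 = 260°
Analogous hues = 170° and 260°


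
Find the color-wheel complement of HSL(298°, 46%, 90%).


Complement = opposite side of color wheel = hue + 180°
H' = (298 + 180) mod 360 = 118°
S and L unchanged.
= HSL(118°, 46%, 90%)


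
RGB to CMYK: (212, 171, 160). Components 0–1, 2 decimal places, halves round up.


R'=212/255≈0.8314, G'=171/255≈0.6706, B'=160/255≈0.6275
K = 1 - max(R',G',B') = 1 - 212/255 = 43/255 = 0.16862… → 0.17
(1-R'-K)/(1-K) simplifies to (max-R)/max with max = 212:
C = (212-212)/212 = 0/212 = 0 → 0.00
M = (212-171)/212 = 41/212 = 0.19339… → 0.19
Y = (212-160)/212 = 52/212 = 0.24528… → 0.25
= CMYK(0.00, 0.19, 0.25, 0.17)


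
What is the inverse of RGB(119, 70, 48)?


Invert: (255-R, 255-G, 255-B)
R: 255-119 = 136
G: 255-70 = 185
B: 255-48 = 207
= RGB(136, 185, 207)


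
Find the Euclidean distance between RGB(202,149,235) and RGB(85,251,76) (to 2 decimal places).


d = √[(R₁-R₂)² + (G₁-G₂)² + (B₁-B₂)²]
d = √[(202-85)² + (149-251)² + (235-76)²]
d = √[13689 + 10404 + 25281]
d = √49374
d ≈ 222.20


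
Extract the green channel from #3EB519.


Color: #3EB519
R = 3E = 62
G = B5 = 181
B = 19 = 25
Green = 181


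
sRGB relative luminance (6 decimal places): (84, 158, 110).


Linearize each channel (sRGB transfer function): c = v/255; c_lin = c/12.92 if c ≤ 0.04045, else ((c+0.055)/1.055)^2.4
  R: 84/255 ≈ 0.329412 > 0.04045 → ((0.329412+0.055)/1.055)^2.4 ≈ 0.088656
  G: 158/255 ≈ 0.619608 > 0.04045 → ((0.619608+0.055)/1.055)^2.4 ≈ 0.341914
  B: 110/255 ≈ 0.431373 > 0.04045 → ((0.431373+0.055)/1.055)^2.4 ≈ 0.155926
R_lin = 0.088656, G_lin = 0.341914, B_lin = 0.155926
L = 0.2126×R + 0.7152×G + 0.0722×B
L = 0.2126×0.088656 + 0.7152×0.341914 + 0.0722×0.155926
L ≈ 0.274643


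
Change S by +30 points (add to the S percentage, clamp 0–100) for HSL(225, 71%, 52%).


Original S = 71%
Adjustment = +30 percentage points
New S = 71 + (30) = 101
Clamp to [0, 100] → 100
= HSL(225°, 100%, 52%)


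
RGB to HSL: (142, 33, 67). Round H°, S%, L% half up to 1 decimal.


Normalize: R'=142/255≈0.5569, G'=33/255≈0.1294, B'=67/255≈0.2627
Max=142/255, Min=33/255, Δ=Max-Min=109/255
L = (Max+Min)/2 = (142+33)/510 = 175/510 = 0.34313… → L = 34.3%
L ≤ 0.5 → S = Δ/(Max+Min) = 109/(142+33) = 109/175 = 0.62285… → S = 62.3%
(the 1/255 factors cancel in S and H, so raw channel differences can be used)
Max is R' → H = 60 × (((G-B)/Δ) mod 6) = 60 × (((33-67)/109) mod 6)
  (-34)/109 = -0.3119…; negative, so add 6 → 5.6880…
  H = 60 × 5.6880… = 341.284…° → H = 341.3°
= HSL(341.3°, 62.3%, 34.3%)


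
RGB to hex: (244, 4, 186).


R = 244 → F4 (hex)
G = 4 → 04 (hex)
B = 186 → BA (hex)
Hex = #F404BA


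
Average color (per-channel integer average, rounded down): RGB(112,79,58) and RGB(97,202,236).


Midpoint: each channel = ⌊(C₁+C₂)/2⌋
R: ⌊(112+97)/2⌋ = 104
G: ⌊(79+202)/2⌋ = 140
B: ⌊(58+236)/2⌋ = 147
= RGB(104, 140, 147)


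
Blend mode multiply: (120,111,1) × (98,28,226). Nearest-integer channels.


Multiply: C = A×B/255, rounded to nearest integer
R: 120×98/255 = 11760/255 ≈ 46.118 → 46
G: 111×28/255 = 3108/255 ≈ 12.188 → 12
B: 1×226/255 = 226/255 ≈ 0.886 → 1
= RGB(46, 12, 1)


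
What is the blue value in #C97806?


Color: #C97806
R = C9 = 201
G = 78 = 120
B = 06 = 6
Blue = 6


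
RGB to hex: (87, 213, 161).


R = 87 → 57 (hex)
G = 213 → D5 (hex)
B = 161 → A1 (hex)
Hex = #57D5A1


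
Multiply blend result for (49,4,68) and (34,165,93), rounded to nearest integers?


Multiply: C = A×B/255, rounded to nearest integer
R: 49×34/255 = 1666/255 ≈ 6.533 → 7
G: 4×165/255 = 660/255 ≈ 2.588 → 3
B: 68×93/255 = 6324/255 ≈ 24.800 → 25
= RGB(7, 3, 25)


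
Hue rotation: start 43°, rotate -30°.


New hue = (H + rotation) mod 360
New hue = (43 -30) mod 360
= 13 mod 360
= 13°


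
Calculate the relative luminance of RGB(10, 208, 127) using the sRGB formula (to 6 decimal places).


Linearize each channel (sRGB transfer function): c = v/255; c_lin = c/12.92 if c ≤ 0.04045, else ((c+0.055)/1.055)^2.4
  R: 10/255 ≈ 0.039216 ≤ 0.04045 → 0.039216/12.92 ≈ 0.003035
  G: 208/255 ≈ 0.815686 > 0.04045 → ((0.815686+0.055)/1.055)^2.4 ≈ 0.630757
  B: 127/255 ≈ 0.498039 > 0.04045 → ((0.498039+0.055)/1.055)^2.4 ≈ 0.212231
R_lin = 0.003035, G_lin = 0.630757, B_lin = 0.212231
L = 0.2126×R + 0.7152×G + 0.0722×B
L = 0.2126×0.003035 + 0.7152×0.630757 + 0.0722×0.212231
L ≈ 0.467086


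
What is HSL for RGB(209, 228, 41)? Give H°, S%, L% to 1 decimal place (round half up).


Normalize: R'=209/255≈0.8196, G'=228/255≈0.8941, B'=41/255≈0.1608
Max=228/255, Min=41/255, Δ=Max-Min=187/255
L = (Max+Min)/2 = (228+41)/510 = 269/510 = 0.52745… → L = 52.7%
L > 0.5 → S = Δ/(2-Max-Min) = 187/(510-228-41) = 187/241 = 0.77593… → S = 77.6%
(the 1/255 factors cancel in S and H, so raw channel differences can be used)
Max is G' → H = 60 × ((B-R)/Δ + 2) = 60 × ((41-209)/187 + 2)
  -168/187 + 2 = -0.8983… + 2 = 1.1016…
  H = 60 × 1.1016… = 66.096…° → H = 66.1°
= HSL(66.1°, 77.6%, 52.7%)


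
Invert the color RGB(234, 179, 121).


Invert: (255-R, 255-G, 255-B)
R: 255-234 = 21
G: 255-179 = 76
B: 255-121 = 134
= RGB(21, 76, 134)


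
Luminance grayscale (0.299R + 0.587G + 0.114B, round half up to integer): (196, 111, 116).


Gray = 0.299×R + 0.587×G + 0.114×B
Gray = 0.299×196 + 0.587×111 + 0.114×116
Gray = 58.604 + 65.157 + 13.224
Gray = 136.985 → round half up → 137
Gray = 137


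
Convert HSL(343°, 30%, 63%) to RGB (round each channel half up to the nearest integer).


H=343°, S=0.30, L=0.63
C = (1-|2L-1|)×S = (1-|0.26|)×0.30 = 0.222
H' = H/60 = 343/60 ≈ 5.7167; X = C×(1-|H' mod 2 - 1|) = 0.0629
m = L - C/2 = 0.63 - 0.111 = 0.519
Sector ⌊H'⌋ = 5 → (R',G',B') = (0.222, 0.0, 0.0629)
RGB = ((R'+m)×255, (G'+m)×255, (B'+m)×255) = (188.955, 132.345, 148.3845)
Round half up → RGB(189, 132, 148)


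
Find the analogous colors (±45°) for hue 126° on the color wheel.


Base hue: 126°
Left analog: (126 - 45) mod 360 = 81°
Right analog: (126 + 45) mod 360 = 171°
Analogous hues = 81° and 171°


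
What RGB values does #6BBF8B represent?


6B → 107 (R)
BF → 191 (G)
8B → 139 (B)
= RGB(107, 191, 139)


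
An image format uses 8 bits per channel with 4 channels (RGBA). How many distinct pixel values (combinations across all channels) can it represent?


Total bits = 8 bits/channel × 4 channels = 32 bits
Distinct pixel values = 2^32
= 4,294,967,296 pixel values


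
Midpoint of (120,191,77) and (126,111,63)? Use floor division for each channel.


Midpoint: each channel = ⌊(C₁+C₂)/2⌋
R: ⌊(120+126)/2⌋ = 123
G: ⌊(191+111)/2⌋ = 151
B: ⌊(77+63)/2⌋ = 70
= RGB(123, 151, 70)


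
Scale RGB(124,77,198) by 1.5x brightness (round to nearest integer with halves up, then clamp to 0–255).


Multiply each channel by 1.5, round half up, clamp to [0, 255]
R: 124×1.5 = 186
G: 77×1.5 = 115.5 → round → 116
B: 198×1.5 = 297 → clamp → 255
= RGB(186, 116, 255)


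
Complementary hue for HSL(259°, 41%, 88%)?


Complement = opposite side of color wheel = hue + 180°
H' = (259 + 180) mod 360 = 79°
S and L unchanged.
= HSL(79°, 41%, 88%)


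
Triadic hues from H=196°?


Triadic: equally spaced at 120° intervals
H1 = 196°
H2 = (196 + 120) mod 360 = 316°
H3 = (196 + 240) mod 360 = 76°
Triadic = 196°, 316°, 76°


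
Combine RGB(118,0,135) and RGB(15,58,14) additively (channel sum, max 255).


Additive: each channel = min(255, C₁+C₂)
R: 118+15 = 133 → 133
G: 0+58 = 58 → 58
B: 135+14 = 149 → 149
= RGB(133, 58, 149)


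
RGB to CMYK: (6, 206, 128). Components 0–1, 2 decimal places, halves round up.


R'=6/255≈0.0235, G'=206/255≈0.8078, B'=128/255≈0.5020
K = 1 - max(R',G',B') = 1 - 206/255 = 49/255 = 0.19215… → 0.19
(1-R'-K)/(1-K) simplifies to (max-R)/max with max = 206:
C = (206-6)/206 = 200/206 = 0.97087… → 0.97
M = (206-206)/206 = 0/206 = 0 → 0.00
Y = (206-128)/206 = 78/206 = 0.37864… → 0.38
= CMYK(0.97, 0.00, 0.38, 0.19)


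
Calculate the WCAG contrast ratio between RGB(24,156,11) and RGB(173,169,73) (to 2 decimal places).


Linearize each sRGB channel c=v/255: c/12.92 if c ≤ 0.04045 else ((c+0.055)/1.055)^2.4
L = 0.2126×R_lin + 0.7152×G_lin + 0.0722×B_lin
Color 1 (24,156,11):
  R=24: 24/255≈0.0941 > 0.04045 → ((0.0941+0.055)/1.055)^2.4 ≈ 0.00913
  G=156: 156/255≈0.6118 > 0.04045 → ((0.6118+0.055)/1.055)^2.4 ≈ 0.33245
  B=11: 11/255≈0.0431 > 0.04045 → ((0.0431+0.055)/1.055)^2.4 ≈ 0.00335
  L1 = 0.2126×0.00913 + 0.7152×0.33245 + 0.0722×0.00335 ≈ 0.23995
Color 2 (173,169,73):
  R=173: 173/255≈0.6784 > 0.04045 → ((0.6784+0.055)/1.055)^2.4 ≈ 0.41789
  G=169: 169/255≈0.6627 > 0.04045 → ((0.6627+0.055)/1.055)^2.4 ≈ 0.39676
  B=73: 73/255≈0.2863 > 0.04045 → ((0.2863+0.055)/1.055)^2.4 ≈ 0.06663
  L2 = 0.2126×0.41789 + 0.7152×0.39676 + 0.0722×0.06663 ≈ 0.37741
Lighter = 0.37741, Darker = 0.23995
Ratio = (L_lighter + 0.05) / (L_darker + 0.05)
Ratio = (0.37741 + 0.05) / (0.23995 + 0.05) = 0.42741 / 0.28995 ≈ 1.4741
Ratio ≈ 1.47:1


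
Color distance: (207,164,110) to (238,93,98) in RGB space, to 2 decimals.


d = √[(R₁-R₂)² + (G₁-G₂)² + (B₁-B₂)²]
d = √[(207-238)² + (164-93)² + (110-98)²]
d = √[961 + 5041 + 144]
d = √6146
d ≈ 78.40


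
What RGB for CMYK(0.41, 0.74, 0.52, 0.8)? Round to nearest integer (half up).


R = 255 × (1-C) × (1-K) = 255 × 0.59 × 0.20 = 30.09 → 30
G = 255 × (1-M) × (1-K) = 255 × 0.26 × 0.20 = 13.26 → 13
B = 255 × (1-Y) × (1-K) = 255 × 0.48 × 0.20 = 24.48 → 24
= RGB(30, 13, 24)


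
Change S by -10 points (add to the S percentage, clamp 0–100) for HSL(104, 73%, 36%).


Original S = 73%
Adjustment = -10 percentage points
New S = 73 + (-10) = 63
Clamp to [0, 100] → 63
= HSL(104°, 63%, 36%)


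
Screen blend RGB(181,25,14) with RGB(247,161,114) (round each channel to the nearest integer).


Screen: C = 255 - (255-A)×(255-B)/255, rounded to nearest integer
R: 255 - (255-181)×(255-247)/255 = 255 - 592/255 ≈ 255 - 2.322 = 252.678 → 253
G: 255 - (255-25)×(255-161)/255 = 255 - 21620/255 ≈ 255 - 84.784 = 170.216 → 170
B: 255 - (255-14)×(255-114)/255 = 255 - 33981/255 ≈ 255 - 133.259 = 121.741 → 122
= RGB(253, 170, 122)


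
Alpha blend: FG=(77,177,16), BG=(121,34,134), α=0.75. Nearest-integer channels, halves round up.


C = α×F + (1-α)×B, with 1-α = 0.25
R: 0.75×77 + 0.25×121 = 57.75 + 30.25 = 88.00 → 88
G: 0.75×177 + 0.25×34 = 132.75 + 8.50 = 141.25 → 141
B: 0.75×16 + 0.25×134 = 12.00 + 33.50 = 45.50 → 46
= RGB(88, 141, 46)


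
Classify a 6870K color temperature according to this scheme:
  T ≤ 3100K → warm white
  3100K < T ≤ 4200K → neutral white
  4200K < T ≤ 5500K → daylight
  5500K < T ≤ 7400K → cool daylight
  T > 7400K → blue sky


Temperature: 6870K
5500K < 6870K ≤ 7400K → cool daylight
Classification: cool daylight


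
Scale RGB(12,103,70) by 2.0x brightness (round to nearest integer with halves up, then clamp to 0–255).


Multiply each channel by 2.0, round half up, clamp to [0, 255]
R: 12×2.0 = 24
G: 103×2.0 = 206
B: 70×2.0 = 140
= RGB(24, 206, 140)


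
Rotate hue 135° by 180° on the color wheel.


New hue = (H + rotation) mod 360
New hue = (135 + 180) mod 360
= 315 mod 360
= 315°


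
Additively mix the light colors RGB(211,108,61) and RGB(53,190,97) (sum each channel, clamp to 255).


Additive: each channel = min(255, C₁+C₂)
R: 211+53 = 264 → 255
G: 108+190 = 298 → 255
B: 61+97 = 158 → 158
= RGB(255, 255, 158)


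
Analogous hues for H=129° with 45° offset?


Base hue: 129°
Left analog: (129 - 45) mod 360 = 84°
Right analog: (129 + 45) mod 360 = 174°
Analogous hues = 84° and 174°


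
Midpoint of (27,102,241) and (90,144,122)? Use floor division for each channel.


Midpoint: each channel = ⌊(C₁+C₂)/2⌋
R: ⌊(27+90)/2⌋ = 58
G: ⌊(102+144)/2⌋ = 123
B: ⌊(241+122)/2⌋ = 181
= RGB(58, 123, 181)


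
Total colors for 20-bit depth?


Colors = 2^bits = 2^20
= 1,048,576 colors


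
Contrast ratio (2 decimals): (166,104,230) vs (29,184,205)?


Linearize each sRGB channel c=v/255: c/12.92 if c ≤ 0.04045 else ((c+0.055)/1.055)^2.4
L = 0.2126×R_lin + 0.7152×G_lin + 0.0722×B_lin
Color 1 (166,104,230):
  R=166: 166/255≈0.6510 > 0.04045 → ((0.6510+0.055)/1.055)^2.4 ≈ 0.38133
  G=104: 104/255≈0.4078 > 0.04045 → ((0.4078+0.055)/1.055)^2.4 ≈ 0.13843
  B=230: 230/255≈0.9020 > 0.04045 → ((0.9020+0.055)/1.055)^2.4 ≈ 0.79130
  L1 = 0.2126×0.38133 + 0.7152×0.13843 + 0.0722×0.79130 ≈ 0.23721
Color 2 (29,184,205):
  R=29: 29/255≈0.1137 > 0.04045 → ((0.1137+0.055)/1.055)^2.4 ≈ 0.01229
  G=184: 184/255≈0.7216 > 0.04045 → ((0.7216+0.055)/1.055)^2.4 ≈ 0.47932
  B=205: 205/255≈0.8039 > 0.04045 → ((0.8039+0.055)/1.055)^2.4 ≈ 0.61050
  L2 = 0.2126×0.01229 + 0.7152×0.47932 + 0.0722×0.61050 ≈ 0.38950
Lighter = 0.38950, Darker = 0.23721
Ratio = (L_lighter + 0.05) / (L_darker + 0.05)
Ratio = (0.38950 + 0.05) / (0.23721 + 0.05) = 0.43950 / 0.28721 ≈ 1.5302
Ratio ≈ 1.53:1


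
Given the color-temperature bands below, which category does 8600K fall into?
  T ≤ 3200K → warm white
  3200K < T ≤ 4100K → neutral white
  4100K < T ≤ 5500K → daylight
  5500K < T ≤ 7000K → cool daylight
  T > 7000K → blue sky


Temperature: 8600K
8600K > 7000K → blue sky
Classification: blue sky


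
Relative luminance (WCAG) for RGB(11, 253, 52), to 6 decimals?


Linearize each channel (sRGB transfer function): c = v/255; c_lin = c/12.92 if c ≤ 0.04045, else ((c+0.055)/1.055)^2.4
  R: 11/255 ≈ 0.043137 > 0.04045 → ((0.043137+0.055)/1.055)^2.4 ≈ 0.003347
  G: 253/255 ≈ 0.992157 > 0.04045 → ((0.992157+0.055)/1.055)^2.4 ≈ 0.982251
  B: 52/255 ≈ 0.203922 > 0.04045 → ((0.203922+0.055)/1.055)^2.4 ≈ 0.034340
R_lin = 0.003347, G_lin = 0.982251, B_lin = 0.034340
L = 0.2126×R + 0.7152×G + 0.0722×B
L = 0.2126×0.003347 + 0.7152×0.982251 + 0.0722×0.034340
L ≈ 0.705696


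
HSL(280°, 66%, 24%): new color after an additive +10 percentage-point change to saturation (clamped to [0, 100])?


Original S = 66%
Adjustment = +10 percentage points
New S = 66 + (10) = 76
Clamp to [0, 100] → 76
= HSL(280°, 76%, 24%)


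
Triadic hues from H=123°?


Triadic: equally spaced at 120° intervals
H1 = 123°
H2 = (123 + 120) mod 360 = 243°
H3 = (123 + 240) mod 360 = 3°
Triadic = 123°, 243°, 3°


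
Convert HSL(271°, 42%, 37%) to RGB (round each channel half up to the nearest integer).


H=271°, S=0.42, L=0.37
C = (1-|2L-1|)×S = (1-|-0.26|)×0.42 = 0.3108
H' = H/60 = 271/60 ≈ 4.5167; X = C×(1-|H' mod 2 - 1|) = 0.16058
m = L - C/2 = 0.37 - 0.1554 = 0.2146
Sector ⌊H'⌋ = 4 → (R',G',B') = (0.16058, 0.0, 0.3108)
RGB = ((R'+m)×255, (G'+m)×255, (B'+m)×255) = (95.6709, 54.723, 133.977)
Round half up → RGB(96, 55, 134)


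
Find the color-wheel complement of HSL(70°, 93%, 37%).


Complement = opposite side of color wheel = hue + 180°
H' = (70 + 180) mod 360 = 250°
S and L unchanged.
= HSL(250°, 93%, 37%)


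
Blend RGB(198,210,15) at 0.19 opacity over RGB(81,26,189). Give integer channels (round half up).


C = α×F + (1-α)×B, with 1-α = 0.81
R: 0.19×198 + 0.81×81 = 37.62 + 65.61 = 103.23 → 103
G: 0.19×210 + 0.81×26 = 39.90 + 21.06 = 60.96 → 61
B: 0.19×15 + 0.81×189 = 2.85 + 153.09 = 155.94 → 156
= RGB(103, 61, 156)


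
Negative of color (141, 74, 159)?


Invert: (255-R, 255-G, 255-B)
R: 255-141 = 114
G: 255-74 = 181
B: 255-159 = 96
= RGB(114, 181, 96)


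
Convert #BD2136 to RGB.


BD → 189 (R)
21 → 33 (G)
36 → 54 (B)
= RGB(189, 33, 54)


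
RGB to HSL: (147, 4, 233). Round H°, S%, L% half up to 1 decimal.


Normalize: R'=147/255≈0.5765, G'=4/255≈0.0157, B'=233/255≈0.9137
Max=233/255, Min=4/255, Δ=Max-Min=229/255
L = (Max+Min)/2 = (233+4)/510 = 237/510 = 0.46470… → L = 46.5%
L ≤ 0.5 → S = Δ/(Max+Min) = 229/(233+4) = 229/237 = 0.96624… → S = 96.6%
(the 1/255 factors cancel in S and H, so raw channel differences can be used)
Max is B' → H = 60 × ((R-G)/Δ + 4) = 60 × ((147-4)/229 + 4)
  143/229 + 4 = 0.6244… + 4 = 4.6244…
  H = 60 × 4.6244… = 277.467…° → H = 277.5°
= HSL(277.5°, 96.6%, 46.5%)


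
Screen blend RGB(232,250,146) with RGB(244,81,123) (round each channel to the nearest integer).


Screen: C = 255 - (255-A)×(255-B)/255, rounded to nearest integer
R: 255 - (255-232)×(255-244)/255 = 255 - 253/255 ≈ 255 - 0.992 = 254.008 → 254
G: 255 - (255-250)×(255-81)/255 = 255 - 870/255 ≈ 255 - 3.412 = 251.588 → 252
B: 255 - (255-146)×(255-123)/255 = 255 - 14388/255 ≈ 255 - 56.424 = 198.576 → 199
= RGB(254, 252, 199)


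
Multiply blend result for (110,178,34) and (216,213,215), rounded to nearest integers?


Multiply: C = A×B/255, rounded to nearest integer
R: 110×216/255 = 23760/255 ≈ 93.176 → 93
G: 178×213/255 = 37914/255 ≈ 148.682 → 149
B: 34×215/255 = 7310/255 ≈ 28.667 → 29
= RGB(93, 149, 29)


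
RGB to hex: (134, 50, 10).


R = 134 → 86 (hex)
G = 50 → 32 (hex)
B = 10 → 0A (hex)
Hex = #86320A


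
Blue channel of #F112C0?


Color: #F112C0
R = F1 = 241
G = 12 = 18
B = C0 = 192
Blue = 192


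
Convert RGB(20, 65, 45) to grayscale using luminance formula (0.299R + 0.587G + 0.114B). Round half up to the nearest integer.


Gray = 0.299×R + 0.587×G + 0.114×B
Gray = 0.299×20 + 0.587×65 + 0.114×45
Gray = 5.980 + 38.155 + 5.130
Gray = 49.265 → round half up → 49
Gray = 49


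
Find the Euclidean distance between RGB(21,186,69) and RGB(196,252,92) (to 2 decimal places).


d = √[(R₁-R₂)² + (G₁-G₂)² + (B₁-B₂)²]
d = √[(21-196)² + (186-252)² + (69-92)²]
d = √[30625 + 4356 + 529]
d = √35510
d ≈ 188.44


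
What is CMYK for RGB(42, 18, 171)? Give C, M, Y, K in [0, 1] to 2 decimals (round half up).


R'=42/255≈0.1647, G'=18/255≈0.0706, B'=171/255≈0.6706
K = 1 - max(R',G',B') = 1 - 171/255 = 84/255 = 0.32941… → 0.33
(1-R'-K)/(1-K) simplifies to (max-R)/max with max = 171:
C = (171-42)/171 = 129/171 = 0.75438… → 0.75
M = (171-18)/171 = 153/171 = 0.89473… → 0.89
Y = (171-171)/171 = 0/171 = 0 → 0.00
= CMYK(0.75, 0.89, 0.00, 0.33)


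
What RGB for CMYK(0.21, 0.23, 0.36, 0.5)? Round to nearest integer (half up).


R = 255 × (1-C) × (1-K) = 255 × 0.79 × 0.50 = 100.725 → 101
G = 255 × (1-M) × (1-K) = 255 × 0.77 × 0.50 = 98.175 → 98
B = 255 × (1-Y) × (1-K) = 255 × 0.64 × 0.50 = 81.6 → 82
= RGB(101, 98, 82)


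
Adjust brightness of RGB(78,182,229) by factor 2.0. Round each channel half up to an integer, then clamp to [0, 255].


Multiply each channel by 2.0, round half up, clamp to [0, 255]
R: 78×2.0 = 156
G: 182×2.0 = 364 → clamp → 255
B: 229×2.0 = 458 → clamp → 255
= RGB(156, 255, 255)


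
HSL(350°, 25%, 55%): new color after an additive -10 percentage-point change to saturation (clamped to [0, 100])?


Original S = 25%
Adjustment = -10 percentage points
New S = 25 + (-10) = 15
Clamp to [0, 100] → 15
= HSL(350°, 15%, 55%)


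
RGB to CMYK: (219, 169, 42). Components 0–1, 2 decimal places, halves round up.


R'=219/255≈0.8588, G'=169/255≈0.6627, B'=42/255≈0.1647
K = 1 - max(R',G',B') = 1 - 219/255 = 36/255 = 0.14117… → 0.14
(1-R'-K)/(1-K) simplifies to (max-R)/max with max = 219:
C = (219-219)/219 = 0/219 = 0 → 0.00
M = (219-169)/219 = 50/219 = 0.22831… → 0.23
Y = (219-42)/219 = 177/219 = 0.80821… → 0.81
= CMYK(0.00, 0.23, 0.81, 0.14)


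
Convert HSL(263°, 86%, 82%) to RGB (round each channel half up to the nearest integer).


H=263°, S=0.86, L=0.82
C = (1-|2L-1|)×S = (1-|0.64|)×0.86 = 0.3096
H' = H/60 = 263/60 ≈ 4.3833; X = C×(1-|H' mod 2 - 1|) = 0.11868
m = L - C/2 = 0.82 - 0.1548 = 0.6652
Sector ⌊H'⌋ = 4 → (R',G',B') = (0.11868, 0.0, 0.3096)
RGB = ((R'+m)×255, (G'+m)×255, (B'+m)×255) = (199.8894, 169.626, 248.574)
Round half up → RGB(200, 170, 249)


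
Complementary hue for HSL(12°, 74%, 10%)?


Complement = opposite side of color wheel = hue + 180°
H' = (12 + 180) mod 360 = 192°
S and L unchanged.
= HSL(192°, 74%, 10%)


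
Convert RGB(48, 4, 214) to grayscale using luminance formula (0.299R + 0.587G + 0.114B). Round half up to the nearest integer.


Gray = 0.299×R + 0.587×G + 0.114×B
Gray = 0.299×48 + 0.587×4 + 0.114×214
Gray = 14.352 + 2.348 + 24.396
Gray = 41.096 → round half up → 41
Gray = 41


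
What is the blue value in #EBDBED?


Color: #EBDBED
R = EB = 235
G = DB = 219
B = ED = 237
Blue = 237


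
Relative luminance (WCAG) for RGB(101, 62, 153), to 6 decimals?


Linearize each channel (sRGB transfer function): c = v/255; c_lin = c/12.92 if c ≤ 0.04045, else ((c+0.055)/1.055)^2.4
  R: 101/255 ≈ 0.396078 > 0.04045 → ((0.396078+0.055)/1.055)^2.4 ≈ 0.130136
  G: 62/255 ≈ 0.243137 > 0.04045 → ((0.243137+0.055)/1.055)^2.4 ≈ 0.048172
  B: 153/255 ≈ 0.600000 > 0.04045 → ((0.600000+0.055)/1.055)^2.4 ≈ 0.318547
R_lin = 0.130136, G_lin = 0.048172, B_lin = 0.318547
L = 0.2126×R + 0.7152×G + 0.0722×B
L = 0.2126×0.130136 + 0.7152×0.048172 + 0.0722×0.318547
L ≈ 0.085119


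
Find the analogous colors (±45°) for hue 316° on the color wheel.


Base hue: 316°
Left analog: (316 - 45) mod 360 = 271°
Right analog: (316 + 45) mod 360 = 1°
Analogous hues = 271° and 1°


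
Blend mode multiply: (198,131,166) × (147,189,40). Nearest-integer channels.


Multiply: C = A×B/255, rounded to nearest integer
R: 198×147/255 = 29106/255 ≈ 114.141 → 114
G: 131×189/255 = 24759/255 ≈ 97.094 → 97
B: 166×40/255 = 6640/255 ≈ 26.039 → 26
= RGB(114, 97, 26)


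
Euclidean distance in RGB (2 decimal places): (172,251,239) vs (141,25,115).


d = √[(R₁-R₂)² + (G₁-G₂)² + (B₁-B₂)²]
d = √[(172-141)² + (251-25)² + (239-115)²]
d = √[961 + 51076 + 15376]
d = √67413
d ≈ 259.64


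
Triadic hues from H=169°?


Triadic: equally spaced at 120° intervals
H1 = 169°
H2 = (169 + 120) mod 360 = 289°
H3 = (169 + 240) mod 360 = 49°
Triadic = 169°, 289°, 49°


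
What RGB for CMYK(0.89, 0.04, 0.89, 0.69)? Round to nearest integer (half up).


R = 255 × (1-C) × (1-K) = 255 × 0.11 × 0.31 = 8.6955 → 9
G = 255 × (1-M) × (1-K) = 255 × 0.96 × 0.31 = 75.888 → 76
B = 255 × (1-Y) × (1-K) = 255 × 0.11 × 0.31 = 8.6955 → 9
= RGB(9, 76, 9)


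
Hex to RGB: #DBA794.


DB → 219 (R)
A7 → 167 (G)
94 → 148 (B)
= RGB(219, 167, 148)


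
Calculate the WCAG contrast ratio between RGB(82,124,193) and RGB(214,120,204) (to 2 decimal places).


Linearize each sRGB channel c=v/255: c/12.92 if c ≤ 0.04045 else ((c+0.055)/1.055)^2.4
L = 0.2126×R_lin + 0.7152×G_lin + 0.0722×B_lin
Color 1 (82,124,193):
  R=82: 82/255≈0.3216 > 0.04045 → ((0.3216+0.055)/1.055)^2.4 ≈ 0.08438
  G=124: 124/255≈0.4863 > 0.04045 → ((0.4863+0.055)/1.055)^2.4 ≈ 0.20156
  B=193: 193/255≈0.7569 > 0.04045 → ((0.7569+0.055)/1.055)^2.4 ≈ 0.53328
  L1 = 0.2126×0.08438 + 0.7152×0.20156 + 0.0722×0.53328 ≈ 0.20059
Color 2 (214,120,204):
  R=214: 214/255≈0.8392 > 0.04045 → ((0.8392+0.055)/1.055)^2.4 ≈ 0.67244
  G=120: 120/255≈0.4706 > 0.04045 → ((0.4706+0.055)/1.055)^2.4 ≈ 0.18782
  B=204: 204/255≈0.8000 > 0.04045 → ((0.8000+0.055)/1.055)^2.4 ≈ 0.60383
  L2 = 0.2126×0.67244 + 0.7152×0.18782 + 0.0722×0.60383 ≈ 0.32089
Lighter = 0.32089, Darker = 0.20059
Ratio = (L_lighter + 0.05) / (L_darker + 0.05)
Ratio = (0.32089 + 0.05) / (0.20059 + 0.05) = 0.37089 / 0.25059 ≈ 1.4800
Ratio ≈ 1.48:1


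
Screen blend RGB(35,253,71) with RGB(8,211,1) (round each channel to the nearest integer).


Screen: C = 255 - (255-A)×(255-B)/255, rounded to nearest integer
R: 255 - (255-35)×(255-8)/255 = 255 - 54340/255 ≈ 255 - 213.098 = 41.902 → 42
G: 255 - (255-253)×(255-211)/255 = 255 - 88/255 ≈ 255 - 0.345 = 254.655 → 255
B: 255 - (255-71)×(255-1)/255 = 255 - 46736/255 ≈ 255 - 183.278 = 71.722 → 72
= RGB(42, 255, 72)


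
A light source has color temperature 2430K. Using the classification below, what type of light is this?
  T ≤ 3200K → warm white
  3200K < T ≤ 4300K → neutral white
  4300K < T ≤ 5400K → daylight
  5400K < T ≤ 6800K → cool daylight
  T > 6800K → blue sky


Temperature: 2430K
2430K ≤ 3200K → warm white
Classification: warm white


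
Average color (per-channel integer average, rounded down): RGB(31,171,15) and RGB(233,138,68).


Midpoint: each channel = ⌊(C₁+C₂)/2⌋
R: ⌊(31+233)/2⌋ = 132
G: ⌊(171+138)/2⌋ = 154
B: ⌊(15+68)/2⌋ = 41
= RGB(132, 154, 41)


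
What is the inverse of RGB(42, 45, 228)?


Invert: (255-R, 255-G, 255-B)
R: 255-42 = 213
G: 255-45 = 210
B: 255-228 = 27
= RGB(213, 210, 27)


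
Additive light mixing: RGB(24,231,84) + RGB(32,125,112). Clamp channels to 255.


Additive: each channel = min(255, C₁+C₂)
R: 24+32 = 56 → 56
G: 231+125 = 356 → 255
B: 84+112 = 196 → 196
= RGB(56, 255, 196)


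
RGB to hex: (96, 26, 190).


R = 96 → 60 (hex)
G = 26 → 1A (hex)
B = 190 → BE (hex)
Hex = #601ABE


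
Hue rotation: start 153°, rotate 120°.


New hue = (H + rotation) mod 360
New hue = (153 + 120) mod 360
= 273 mod 360
= 273°


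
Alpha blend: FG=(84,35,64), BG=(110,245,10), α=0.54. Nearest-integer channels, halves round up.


C = α×F + (1-α)×B, with 1-α = 0.46
R: 0.54×84 + 0.46×110 = 45.36 + 50.60 = 95.96 → 96
G: 0.54×35 + 0.46×245 = 18.90 + 112.70 = 131.60 → 132
B: 0.54×64 + 0.46×10 = 34.56 + 4.60 = 39.16 → 39
= RGB(96, 132, 39)


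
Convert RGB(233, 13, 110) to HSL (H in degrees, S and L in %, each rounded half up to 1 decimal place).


Normalize: R'=233/255≈0.9137, G'=13/255≈0.0510, B'=110/255≈0.4314
Max=233/255, Min=13/255, Δ=Max-Min=220/255
L = (Max+Min)/2 = (233+13)/510 = 246/510 = 0.48235… → L = 48.2%
L ≤ 0.5 → S = Δ/(Max+Min) = 220/(233+13) = 220/246 = 0.89430… → S = 89.4%
(the 1/255 factors cancel in S and H, so raw channel differences can be used)
Max is R' → H = 60 × (((G-B)/Δ) mod 6) = 60 × (((13-110)/220) mod 6)
  (-97)/220 = -0.4409…; negative, so add 6 → 5.5590…
  H = 60 × 5.5590… = 333.545…° → H = 333.5°
= HSL(333.5°, 89.4%, 48.2%)


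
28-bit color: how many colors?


Colors = 2^bits = 2^28
= 268,435,456 colors


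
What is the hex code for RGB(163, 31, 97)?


R = 163 → A3 (hex)
G = 31 → 1F (hex)
B = 97 → 61 (hex)
Hex = #A31F61


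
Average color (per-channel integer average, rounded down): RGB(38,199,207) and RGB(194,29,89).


Midpoint: each channel = ⌊(C₁+C₂)/2⌋
R: ⌊(38+194)/2⌋ = 116
G: ⌊(199+29)/2⌋ = 114
B: ⌊(207+89)/2⌋ = 148
= RGB(116, 114, 148)


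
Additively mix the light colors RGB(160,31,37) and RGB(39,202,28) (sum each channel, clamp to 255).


Additive: each channel = min(255, C₁+C₂)
R: 160+39 = 199 → 199
G: 31+202 = 233 → 233
B: 37+28 = 65 → 65
= RGB(199, 233, 65)


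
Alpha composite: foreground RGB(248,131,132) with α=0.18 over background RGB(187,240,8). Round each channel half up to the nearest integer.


C = α×F + (1-α)×B, with 1-α = 0.82
R: 0.18×248 + 0.82×187 = 44.64 + 153.34 = 197.98 → 198
G: 0.18×131 + 0.82×240 = 23.58 + 196.80 = 220.38 → 220
B: 0.18×132 + 0.82×8 = 23.76 + 6.56 = 30.32 → 30
= RGB(198, 220, 30)


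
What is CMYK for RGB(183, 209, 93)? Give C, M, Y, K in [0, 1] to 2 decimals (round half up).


R'=183/255≈0.7176, G'=209/255≈0.8196, B'=93/255≈0.3647
K = 1 - max(R',G',B') = 1 - 209/255 = 46/255 = 0.18039… → 0.18
(1-R'-K)/(1-K) simplifies to (max-R)/max with max = 209:
C = (209-183)/209 = 26/209 = 0.12440… → 0.12
M = (209-209)/209 = 0/209 = 0 → 0.00
Y = (209-93)/209 = 116/209 = 0.55502… → 0.56
= CMYK(0.12, 0.00, 0.56, 0.18)


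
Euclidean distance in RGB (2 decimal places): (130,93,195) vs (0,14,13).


d = √[(R₁-R₂)² + (G₁-G₂)² + (B₁-B₂)²]
d = √[(130-0)² + (93-14)² + (195-13)²]
d = √[16900 + 6241 + 33124]
d = √56265
d ≈ 237.20


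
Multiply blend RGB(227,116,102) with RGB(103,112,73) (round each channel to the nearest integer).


Multiply: C = A×B/255, rounded to nearest integer
R: 227×103/255 = 23381/255 ≈ 91.690 → 92
G: 116×112/255 = 12992/255 ≈ 50.949 → 51
B: 102×73/255 = 7446/255 ≈ 29.200 → 29
= RGB(92, 51, 29)


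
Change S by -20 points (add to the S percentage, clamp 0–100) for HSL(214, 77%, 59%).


Original S = 77%
Adjustment = -20 percentage points
New S = 77 + (-20) = 57
Clamp to [0, 100] → 57
= HSL(214°, 57%, 59%)


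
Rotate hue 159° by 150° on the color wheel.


New hue = (H + rotation) mod 360
New hue = (159 + 150) mod 360
= 309 mod 360
= 309°


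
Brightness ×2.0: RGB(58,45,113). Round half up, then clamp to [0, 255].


Multiply each channel by 2.0, round half up, clamp to [0, 255]
R: 58×2.0 = 116
G: 45×2.0 = 90
B: 113×2.0 = 226
= RGB(116, 90, 226)


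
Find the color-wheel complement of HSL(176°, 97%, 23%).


Complement = opposite side of color wheel = hue + 180°
H' = (176 + 180) mod 360 = 356°
S and L unchanged.
= HSL(356°, 97%, 23%)


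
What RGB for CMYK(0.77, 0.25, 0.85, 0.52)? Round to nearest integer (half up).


R = 255 × (1-C) × (1-K) = 255 × 0.23 × 0.48 = 28.152 → 28
G = 255 × (1-M) × (1-K) = 255 × 0.75 × 0.48 = 91.8 → 92
B = 255 × (1-Y) × (1-K) = 255 × 0.15 × 0.48 = 18.36 → 18
= RGB(28, 92, 18)


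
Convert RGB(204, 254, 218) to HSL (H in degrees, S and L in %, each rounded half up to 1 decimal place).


Normalize: R'=204/255≈0.8000, G'=254/255≈0.9961, B'=218/255≈0.8549
Max=254/255, Min=204/255, Δ=Max-Min=50/255
L = (Max+Min)/2 = (254+204)/510 = 458/510 = 0.89803… → L = 89.8%
L > 0.5 → S = Δ/(2-Max-Min) = 50/(510-254-204) = 50/52 = 0.96153… → S = 96.2%
(the 1/255 factors cancel in S and H, so raw channel differences can be used)
Max is G' → H = 60 × ((B-R)/Δ + 2) = 60 × ((218-204)/50 + 2)
  14/50 + 2 = 0.28 + 2 = 2.28
  H = 60 × 2.28 = 136.8° → H = 136.8°
= HSL(136.8°, 96.2%, 89.8%)


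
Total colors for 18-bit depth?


Colors = 2^bits = 2^18
= 262,144 colors


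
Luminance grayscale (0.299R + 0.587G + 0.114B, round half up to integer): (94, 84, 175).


Gray = 0.299×R + 0.587×G + 0.114×B
Gray = 0.299×94 + 0.587×84 + 0.114×175
Gray = 28.106 + 49.308 + 19.950
Gray = 97.364 → round half up → 97
Gray = 97


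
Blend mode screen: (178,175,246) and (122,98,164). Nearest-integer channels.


Screen: C = 255 - (255-A)×(255-B)/255, rounded to nearest integer
R: 255 - (255-178)×(255-122)/255 = 255 - 10241/255 ≈ 255 - 40.161 = 214.839 → 215
G: 255 - (255-175)×(255-98)/255 = 255 - 12560/255 ≈ 255 - 49.255 = 205.745 → 206
B: 255 - (255-246)×(255-164)/255 = 255 - 819/255 ≈ 255 - 3.212 = 251.788 → 252
= RGB(215, 206, 252)


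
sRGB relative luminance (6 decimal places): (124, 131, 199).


Linearize each channel (sRGB transfer function): c = v/255; c_lin = c/12.92 if c ≤ 0.04045, else ((c+0.055)/1.055)^2.4
  R: 124/255 ≈ 0.486275 > 0.04045 → ((0.486275+0.055)/1.055)^2.4 ≈ 0.201556
  G: 131/255 ≈ 0.513725 > 0.04045 → ((0.513725+0.055)/1.055)^2.4 ≈ 0.226966
  B: 199/255 ≈ 0.780392 > 0.04045 → ((0.780392+0.055)/1.055)^2.4 ≈ 0.571125
R_lin = 0.201556, G_lin = 0.226966, B_lin = 0.571125
L = 0.2126×R + 0.7152×G + 0.0722×B
L = 0.2126×0.201556 + 0.7152×0.226966 + 0.0722×0.571125
L ≈ 0.246412


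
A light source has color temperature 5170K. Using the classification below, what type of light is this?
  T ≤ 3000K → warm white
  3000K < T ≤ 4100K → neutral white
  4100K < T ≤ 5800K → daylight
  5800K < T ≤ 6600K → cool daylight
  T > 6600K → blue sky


Temperature: 5170K
4100K < 5170K ≤ 5800K → daylight
Classification: daylight


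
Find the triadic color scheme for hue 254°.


Triadic: equally spaced at 120° intervals
H1 = 254°
H2 = (254 + 120) mod 360 = 14°
H3 = (254 + 240) mod 360 = 134°
Triadic = 254°, 14°, 134°


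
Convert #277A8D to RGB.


27 → 39 (R)
7A → 122 (G)
8D → 141 (B)
= RGB(39, 122, 141)


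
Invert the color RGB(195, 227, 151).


Invert: (255-R, 255-G, 255-B)
R: 255-195 = 60
G: 255-227 = 28
B: 255-151 = 104
= RGB(60, 28, 104)


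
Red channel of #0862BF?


Color: #0862BF
R = 08 = 8
G = 62 = 98
B = BF = 191
Red = 8


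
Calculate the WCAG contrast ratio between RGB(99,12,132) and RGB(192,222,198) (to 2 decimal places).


Linearize each sRGB channel c=v/255: c/12.92 if c ≤ 0.04045 else ((c+0.055)/1.055)^2.4
L = 0.2126×R_lin + 0.7152×G_lin + 0.0722×B_lin
Color 1 (99,12,132):
  R=99: 99/255≈0.3882 > 0.04045 → ((0.3882+0.055)/1.055)^2.4 ≈ 0.12477
  G=12: 12/255≈0.0471 > 0.04045 → ((0.0471+0.055)/1.055)^2.4 ≈ 0.00368
  B=132: 132/255≈0.5176 > 0.04045 → ((0.5176+0.055)/1.055)^2.4 ≈ 0.23074
  L1 = 0.2126×0.12477 + 0.7152×0.00368 + 0.0722×0.23074 ≈ 0.04582
Color 2 (192,222,198):
  R=192: 192/255≈0.7529 > 0.04045 → ((0.7529+0.055)/1.055)^2.4 ≈ 0.52712
  G=222: 222/255≈0.8706 > 0.04045 → ((0.8706+0.055)/1.055)^2.4 ≈ 0.73046
  B=198: 198/255≈0.7765 > 0.04045 → ((0.7765+0.055)/1.055)^2.4 ≈ 0.56471
  L2 = 0.2126×0.52712 + 0.7152×0.73046 + 0.0722×0.56471 ≈ 0.67526
Lighter = 0.67526, Darker = 0.04582
Ratio = (L_lighter + 0.05) / (L_darker + 0.05)
Ratio = (0.67526 + 0.05) / (0.04582 + 0.05) = 0.72526 / 0.09582 ≈ 7.5694
Ratio ≈ 7.57:1
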